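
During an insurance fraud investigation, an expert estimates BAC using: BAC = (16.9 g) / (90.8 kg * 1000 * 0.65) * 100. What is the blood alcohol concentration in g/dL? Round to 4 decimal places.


Applying the Widmark formula:
BAC = (dose_g / (body_wt * 1000 * r)) * 100
Denominator = 90.8 * 1000 * 0.65 = 59020
BAC = (16.9 / 59020) * 100
BAC = 0.0286 g/dL

0.0286


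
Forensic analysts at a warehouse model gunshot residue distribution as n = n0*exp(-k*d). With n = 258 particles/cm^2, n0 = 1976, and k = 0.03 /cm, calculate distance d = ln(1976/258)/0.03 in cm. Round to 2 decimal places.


GSR distance calculation:
n0/n = 1976 / 258 = 7.658915
ln(n0/n) = 2.03587
d = 2.03587 / 0.03 = 67.86 cm

67.86


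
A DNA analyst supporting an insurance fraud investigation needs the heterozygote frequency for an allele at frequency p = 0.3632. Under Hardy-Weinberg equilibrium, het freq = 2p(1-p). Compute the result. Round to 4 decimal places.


Hardy-Weinberg heterozygote frequency:
q = 1 - p = 1 - 0.3632 = 0.6368
2pq = 2 * 0.3632 * 0.6368 = 0.4626

0.4626


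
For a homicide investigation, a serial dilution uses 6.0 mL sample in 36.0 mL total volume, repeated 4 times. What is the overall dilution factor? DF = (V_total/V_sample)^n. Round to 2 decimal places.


Dilution factor calculation:
Single dilution = V_total / V_sample = 36.0 / 6.0 ≈ 6
Number of dilutions = 4
Total DF = (36.0 / 6.0)^4 (full precision, rounded at the end) = 1296.00

1296.00


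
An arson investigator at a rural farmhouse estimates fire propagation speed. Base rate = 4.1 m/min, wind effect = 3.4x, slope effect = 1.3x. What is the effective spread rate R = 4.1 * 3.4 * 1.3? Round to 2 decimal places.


Fire spread rate calculation:
R = R0 * wind_factor * slope_factor
= 4.1 * 3.4 * 1.3
= 13.94 * 1.3
= 18.12 m/min

18.12


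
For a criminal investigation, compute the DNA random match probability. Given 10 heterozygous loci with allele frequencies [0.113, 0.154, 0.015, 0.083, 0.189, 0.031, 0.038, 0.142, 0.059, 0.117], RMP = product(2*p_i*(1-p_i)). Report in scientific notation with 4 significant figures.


Computing RMP for 10 loci:
Locus 1: 2 * 0.113 * 0.887 = 0.200462
Locus 2: 2 * 0.154 * 0.846 = 0.260568
Locus 3: 2 * 0.015 * 0.985 = 0.02955
Locus 4: 2 * 0.083 * 0.917 = 0.152222
Locus 5: 2 * 0.189 * 0.811 = 0.306558
Locus 6: 2 * 0.031 * 0.969 = 0.060078
Locus 7: 2 * 0.038 * 0.962 = 0.073112
Locus 8: 2 * 0.142 * 0.858 = 0.243672
Locus 9: 2 * 0.059 * 0.941 = 0.111038
Locus 10: 2 * 0.117 * 0.883 = 0.206622
RMP = 1.769e-09

1.769e-09


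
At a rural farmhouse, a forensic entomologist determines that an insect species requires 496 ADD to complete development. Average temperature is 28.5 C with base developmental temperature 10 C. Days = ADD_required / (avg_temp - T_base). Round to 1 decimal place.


Insect development time:
Effective temperature = avg_temp - T_base = 28.5 - 10 = 18.5 C
Days = ADD / effective_temp = 496 / 18.5 = 26.8 days

26.8


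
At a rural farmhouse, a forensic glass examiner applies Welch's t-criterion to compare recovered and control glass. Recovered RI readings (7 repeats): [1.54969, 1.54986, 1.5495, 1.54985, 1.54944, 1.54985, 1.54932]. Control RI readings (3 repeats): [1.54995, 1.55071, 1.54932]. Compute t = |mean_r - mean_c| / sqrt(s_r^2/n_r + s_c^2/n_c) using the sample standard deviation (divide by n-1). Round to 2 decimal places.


Welch's t-criterion for glass RI comparison:
Recovered mean = sum / n_r = 10.84751 / 7 = 1.5496443
Control mean = sum / n_c = 4.64998 / 3 = 1.5499933
Recovered sample variance s_r^2 = 5.01619e-08
Control sample variance s_c^2 = 4.84433e-07
Welch SE (unpooled) = sqrt(s_r^2/n_r + s_c^2/n_c) = sqrt(7.16599e-09 + 1.61478e-07) = sqrt(1.68644e-07) = 0.000410663
|mean_r - mean_c| = 0.000349048
t = 0.000349048 / 0.000410663 = 0.85

0.85


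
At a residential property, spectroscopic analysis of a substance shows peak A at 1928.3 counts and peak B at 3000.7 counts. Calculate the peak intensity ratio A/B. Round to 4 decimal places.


Spectral peak ratio:
Peak A = 1928.3 counts
Peak B = 3000.7 counts
Ratio = 1928.3 / 3000.7 = 0.6426

0.6426


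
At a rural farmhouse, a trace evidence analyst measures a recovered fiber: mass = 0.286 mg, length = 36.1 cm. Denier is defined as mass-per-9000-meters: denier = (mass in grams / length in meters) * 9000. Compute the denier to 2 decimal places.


Denier calculation:
Mass in grams = 0.286 mg / 1000 = 0.000286 g
Length in meters = 36.1 cm / 100 = 0.361 m
Linear density = mass / length = 0.000286 / 0.361 = 0.00079224 g/m
Denier = (g/m) * 9000 = 0.00079224 * 9000 = 7.13

7.13


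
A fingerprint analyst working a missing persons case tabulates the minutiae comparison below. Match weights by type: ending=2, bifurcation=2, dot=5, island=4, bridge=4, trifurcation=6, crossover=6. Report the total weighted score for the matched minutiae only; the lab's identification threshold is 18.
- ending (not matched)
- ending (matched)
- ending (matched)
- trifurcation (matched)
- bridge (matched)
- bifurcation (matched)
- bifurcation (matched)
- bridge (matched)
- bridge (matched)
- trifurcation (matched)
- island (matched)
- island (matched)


Weighted minutiae match score:
  ending: not matched, +0
  ending: matched, +2 (running total 2)
  ending: matched, +2 (running total 4)
  trifurcation: matched, +6 (running total 10)
  bridge: matched, +4 (running total 14)
  bifurcation: matched, +2 (running total 16)
  bifurcation: matched, +2 (running total 18)
  bridge: matched, +4 (running total 22)
  bridge: matched, +4 (running total 26)
  trifurcation: matched, +6 (running total 32)
  island: matched, +4 (running total 36)
  island: matched, +4 (running total 40)
Total score = 40
Threshold = 18; verdict = identification

40


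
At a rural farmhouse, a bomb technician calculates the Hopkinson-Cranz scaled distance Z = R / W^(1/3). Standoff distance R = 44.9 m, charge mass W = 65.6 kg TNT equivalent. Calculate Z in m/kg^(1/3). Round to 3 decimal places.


Scaled distance calculation:
W^(1/3) = 65.6^(1/3) = 4.033059
Z = R / W^(1/3) = 44.9 / 4.033059
Z = 11.133 m/kg^(1/3)

11.133


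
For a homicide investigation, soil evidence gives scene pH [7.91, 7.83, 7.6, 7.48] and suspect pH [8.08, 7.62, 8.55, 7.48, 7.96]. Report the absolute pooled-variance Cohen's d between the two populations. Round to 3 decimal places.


Pooled-variance Cohen's d for soil pH comparison:
Scene mean = 30.82 / 4 = 7.705
Suspect mean = 39.69 / 5 = 7.938
Scene sample variance s_s^2 = 0.039767
Suspect sample variance s_c^2 = 0.17652
Pooled variance = ((n_s-1)*s_s^2 + (n_c-1)*s_c^2) / (n_s + n_c - 2) = 0.117911
Pooled SD = sqrt(0.117911) = 0.343382
Mean difference = -0.233
|d| = |-0.233| / 0.343382 = 0.679

0.679


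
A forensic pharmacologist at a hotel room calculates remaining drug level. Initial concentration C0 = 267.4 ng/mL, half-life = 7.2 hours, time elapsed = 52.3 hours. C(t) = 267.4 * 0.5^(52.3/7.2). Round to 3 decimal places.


Drug concentration decay:
Number of half-lives = t / t_half = 52.3 / 7.2 = 7.263889
Decay factor = 0.5^7.263889 = 0.00650656
C(t) = 267.4 * 0.00650656 = 1.740 ng/mL

1.740


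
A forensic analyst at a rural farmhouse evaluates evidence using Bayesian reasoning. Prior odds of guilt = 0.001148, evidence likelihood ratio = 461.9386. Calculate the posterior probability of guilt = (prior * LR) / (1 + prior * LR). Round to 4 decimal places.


Bayesian evidence evaluation:
Posterior odds = prior_odds * LR = 0.001148 * 461.9386 = 0.5303055
Posterior probability = posterior_odds / (1 + posterior_odds)
= 0.5303055 / (1 + 0.5303055)
= 0.5303055 / 1.5303055
= 0.3465

0.3465


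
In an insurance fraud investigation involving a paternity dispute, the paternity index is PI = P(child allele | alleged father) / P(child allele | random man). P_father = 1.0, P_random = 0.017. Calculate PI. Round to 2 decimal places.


Paternity Index calculation:
PI = P(allele|father) / P(allele|random)
PI = 1.0 / 0.017
PI = 58.82

58.82


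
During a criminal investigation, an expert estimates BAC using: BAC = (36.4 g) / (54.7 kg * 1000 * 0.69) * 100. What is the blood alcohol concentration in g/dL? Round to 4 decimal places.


Applying the Widmark formula:
BAC = (dose_g / (body_wt * 1000 * r)) * 100
Denominator = 54.7 * 1000 * 0.69 = 37743
BAC = (36.4 / 37743) * 100
BAC = 0.0964 g/dL

0.0964


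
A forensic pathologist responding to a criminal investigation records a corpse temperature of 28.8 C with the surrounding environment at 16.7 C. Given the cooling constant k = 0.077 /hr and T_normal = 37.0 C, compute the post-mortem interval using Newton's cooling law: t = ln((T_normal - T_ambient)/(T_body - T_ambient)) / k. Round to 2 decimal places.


Using Newton's law of cooling:
t = ln((T_normal - T_ambient) / (T_body - T_ambient)) / k
T_normal - T_ambient = 20.3
T_body - T_ambient = 12.1
Ratio = 1.677686
ln(ratio) = 0.517415
t = 0.517415 / 0.077 = 6.72 hours

6.72


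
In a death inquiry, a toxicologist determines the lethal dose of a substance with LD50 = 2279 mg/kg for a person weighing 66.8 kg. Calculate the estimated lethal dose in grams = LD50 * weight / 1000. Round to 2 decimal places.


Lethal dose calculation:
Lethal dose = LD50 * body_weight / 1000
= 2279 * 66.8 / 1000
= 152237.2 / 1000
= 152.24 g

152.24


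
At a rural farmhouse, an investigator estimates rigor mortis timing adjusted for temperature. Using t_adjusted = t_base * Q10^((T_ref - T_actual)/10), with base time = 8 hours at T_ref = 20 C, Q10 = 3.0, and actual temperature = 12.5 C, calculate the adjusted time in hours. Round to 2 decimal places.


Rigor mortis time adjustment:
Exponent = (T_ref - T_actual) / 10 = (20 - 12.5) / 10 = 0.75
Q10 factor = 3.0^0.75 = 2.27951
t_adjusted = 8 * 2.27951 = 18.24 hours

18.24


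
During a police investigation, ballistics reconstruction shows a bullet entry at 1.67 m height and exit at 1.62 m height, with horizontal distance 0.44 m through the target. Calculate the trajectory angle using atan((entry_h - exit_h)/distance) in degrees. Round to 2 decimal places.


Bullet trajectory angle:
Height difference = 1.67 - 1.62 = 0.05 m
angle = atan(0.05 / 0.44)
angle = atan(0.113636)
angle = 6.48 degrees

6.48


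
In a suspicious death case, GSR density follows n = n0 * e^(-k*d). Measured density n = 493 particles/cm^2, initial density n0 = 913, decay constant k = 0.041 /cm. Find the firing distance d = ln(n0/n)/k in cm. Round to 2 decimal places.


GSR distance calculation:
n0/n = 913 / 493 = 1.851927
ln(n0/n) = 0.616227
d = 0.616227 / 0.041 = 15.03 cm

15.03


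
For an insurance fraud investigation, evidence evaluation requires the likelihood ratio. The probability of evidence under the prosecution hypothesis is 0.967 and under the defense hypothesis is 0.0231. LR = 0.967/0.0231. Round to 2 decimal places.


Likelihood ratio calculation:
LR = P(E|Hp) / P(E|Hd)
LR = 0.967 / 0.0231
LR = 41.86

41.86


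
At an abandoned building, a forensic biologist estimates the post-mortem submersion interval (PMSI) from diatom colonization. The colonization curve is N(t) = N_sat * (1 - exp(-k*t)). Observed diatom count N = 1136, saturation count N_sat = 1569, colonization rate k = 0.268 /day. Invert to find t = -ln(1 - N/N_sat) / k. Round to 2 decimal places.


PMSI from diatom colonization curve:
N / N_sat = 1136 / 1569 = 0.724028
1 - N/N_sat = 0.275972
ln(1 - N/N_sat) = -1.287456
t = -ln(1 - N/N_sat) / k = -(-1.287456) / 0.268 = 4.80 days

4.80


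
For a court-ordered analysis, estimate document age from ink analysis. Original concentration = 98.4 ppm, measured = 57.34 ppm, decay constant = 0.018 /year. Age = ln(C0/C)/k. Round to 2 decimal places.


Document age estimation:
C0/C = 98.4 / 57.34 = 1.71608
ln(C0/C) = 0.540043
t = 0.540043 / 0.018 = 30.00 years

30.00


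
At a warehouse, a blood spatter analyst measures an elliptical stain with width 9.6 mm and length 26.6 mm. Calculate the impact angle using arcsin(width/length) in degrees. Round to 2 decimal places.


Blood spatter impact angle calculation:
width / length = 9.6 / 26.6 = 0.360902
angle = arcsin(0.360902)
angle = 21.16 degrees

21.16


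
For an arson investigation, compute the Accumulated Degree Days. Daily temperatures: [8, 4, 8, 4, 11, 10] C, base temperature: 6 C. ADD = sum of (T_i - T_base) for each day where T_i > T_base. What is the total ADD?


Computing ADD day by day:
Day 1: max(0, 8 - 6) = 2
Day 2: max(0, 4 - 6) = 0
Day 3: max(0, 8 - 6) = 2
Day 4: max(0, 4 - 6) = 0
Day 5: max(0, 11 - 6) = 5
Day 6: max(0, 10 - 6) = 4
Total ADD = 13

13


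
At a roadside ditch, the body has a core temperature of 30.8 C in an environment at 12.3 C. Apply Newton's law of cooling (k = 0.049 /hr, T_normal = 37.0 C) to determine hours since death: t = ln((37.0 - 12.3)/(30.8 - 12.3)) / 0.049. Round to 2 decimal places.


Using Newton's law of cooling:
t = ln((T_normal - T_ambient) / (T_body - T_ambient)) / k
T_normal - T_ambient = 24.7
T_body - T_ambient = 18.5
Ratio = 1.335135
ln(ratio) = 0.289032
t = 0.289032 / 0.049 = 5.90 hours

5.90


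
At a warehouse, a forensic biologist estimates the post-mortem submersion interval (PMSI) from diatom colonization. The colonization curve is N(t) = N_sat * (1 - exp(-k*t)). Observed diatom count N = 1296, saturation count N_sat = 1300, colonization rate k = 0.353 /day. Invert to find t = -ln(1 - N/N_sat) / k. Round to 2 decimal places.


PMSI from diatom colonization curve:
N / N_sat = 1296 / 1300 = 0.996923
1 - N/N_sat = 0.003077
ln(1 - N/N_sat) = -5.7838
t = -ln(1 - N/N_sat) / k = -(-5.7838) / 0.353 = 16.38 days

16.38


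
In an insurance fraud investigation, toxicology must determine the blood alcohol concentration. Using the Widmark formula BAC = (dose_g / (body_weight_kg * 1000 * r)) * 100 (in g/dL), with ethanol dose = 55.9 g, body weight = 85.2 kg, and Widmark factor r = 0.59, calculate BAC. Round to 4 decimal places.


Applying the Widmark formula:
BAC = (dose_g / (body_wt * 1000 * r)) * 100
Denominator = 85.2 * 1000 * 0.59 = 50268
BAC = (55.9 / 50268) * 100
BAC = 0.1112 g/dL

0.1112


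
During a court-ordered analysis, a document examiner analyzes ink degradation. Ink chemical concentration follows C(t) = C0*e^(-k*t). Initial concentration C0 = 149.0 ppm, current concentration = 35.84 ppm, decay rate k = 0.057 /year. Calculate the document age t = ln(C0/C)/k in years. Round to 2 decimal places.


Document age estimation:
C0/C = 149.0 / 35.84 = 4.157366
ln(C0/C) = 1.424882
t = 1.424882 / 0.057 = 25.00 years

25.00


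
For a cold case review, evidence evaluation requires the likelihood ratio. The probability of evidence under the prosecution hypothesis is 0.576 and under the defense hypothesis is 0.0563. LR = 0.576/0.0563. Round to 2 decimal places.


Likelihood ratio calculation:
LR = P(E|Hp) / P(E|Hd)
LR = 0.576 / 0.0563
LR = 10.23

10.23


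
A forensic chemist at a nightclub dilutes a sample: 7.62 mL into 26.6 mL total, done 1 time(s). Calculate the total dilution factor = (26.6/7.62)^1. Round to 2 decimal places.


Dilution factor calculation:
Single dilution = V_total / V_sample = 26.6 / 7.62 ≈ 3.490814
Number of dilutions = 1
Total DF = (26.6 / 7.62)^1 (full precision, rounded at the end) = 3.49

3.49


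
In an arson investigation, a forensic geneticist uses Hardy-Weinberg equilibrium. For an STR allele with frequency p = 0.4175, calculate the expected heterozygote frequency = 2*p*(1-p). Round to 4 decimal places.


Hardy-Weinberg heterozygote frequency:
q = 1 - p = 1 - 0.4175 = 0.5825
2pq = 2 * 0.4175 * 0.5825 = 0.4864

0.4864


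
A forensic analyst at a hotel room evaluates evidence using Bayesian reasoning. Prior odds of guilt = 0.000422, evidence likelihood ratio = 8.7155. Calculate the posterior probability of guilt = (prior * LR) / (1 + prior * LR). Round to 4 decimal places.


Bayesian evidence evaluation:
Posterior odds = prior_odds * LR = 0.000422 * 8.7155 = 0.003677941
Posterior probability = posterior_odds / (1 + posterior_odds)
= 0.003677941 / (1 + 0.003677941)
= 0.003677941 / 1.003677941
= 0.0037

0.0037


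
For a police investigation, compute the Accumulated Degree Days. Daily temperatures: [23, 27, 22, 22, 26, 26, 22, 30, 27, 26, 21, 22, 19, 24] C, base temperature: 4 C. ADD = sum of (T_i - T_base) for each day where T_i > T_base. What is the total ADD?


Computing ADD day by day:
Day 1: max(0, 23 - 4) = 19
Day 2: max(0, 27 - 4) = 23
Day 3: max(0, 22 - 4) = 18
Day 4: max(0, 22 - 4) = 18
Day 5: max(0, 26 - 4) = 22
Day 6: max(0, 26 - 4) = 22
Day 7: max(0, 22 - 4) = 18
Day 8: max(0, 30 - 4) = 26
Day 9: max(0, 27 - 4) = 23
Day 10: max(0, 26 - 4) = 22
Day 11: max(0, 21 - 4) = 17
Day 12: max(0, 22 - 4) = 18
Day 13: max(0, 19 - 4) = 15
Day 14: max(0, 24 - 4) = 20
Total ADD = 281

281


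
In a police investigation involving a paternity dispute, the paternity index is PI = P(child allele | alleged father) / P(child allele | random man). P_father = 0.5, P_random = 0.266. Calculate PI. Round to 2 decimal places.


Paternity Index calculation:
PI = P(allele|father) / P(allele|random)
PI = 0.5 / 0.266
PI = 1.88

1.88


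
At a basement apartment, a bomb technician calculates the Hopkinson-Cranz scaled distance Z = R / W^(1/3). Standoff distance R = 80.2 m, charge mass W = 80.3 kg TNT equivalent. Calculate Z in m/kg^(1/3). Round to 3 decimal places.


Scaled distance calculation:
W^(1/3) = 80.3^(1/3) = 4.314249
Z = R / W^(1/3) = 80.2 / 4.314249
Z = 18.590 m/kg^(1/3)

18.590


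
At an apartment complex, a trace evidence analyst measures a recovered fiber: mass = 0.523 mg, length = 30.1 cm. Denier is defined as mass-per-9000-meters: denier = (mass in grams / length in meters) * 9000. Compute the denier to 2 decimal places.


Denier calculation:
Mass in grams = 0.523 mg / 1000 = 0.000523 g
Length in meters = 30.1 cm / 100 = 0.301 m
Linear density = mass / length = 0.000523 / 0.301 = 0.00173754 g/m
Denier = (g/m) * 9000 = 0.00173754 * 9000 = 15.64

15.64


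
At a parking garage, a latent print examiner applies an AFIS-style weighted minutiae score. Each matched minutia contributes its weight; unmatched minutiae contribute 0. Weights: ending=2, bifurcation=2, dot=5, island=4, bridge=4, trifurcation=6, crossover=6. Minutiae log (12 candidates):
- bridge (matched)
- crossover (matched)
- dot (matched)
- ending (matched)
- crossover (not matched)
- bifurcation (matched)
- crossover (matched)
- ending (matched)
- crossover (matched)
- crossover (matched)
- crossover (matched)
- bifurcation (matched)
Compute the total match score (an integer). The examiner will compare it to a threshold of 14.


Weighted minutiae match score:
  bridge: matched, +4 (running total 4)
  crossover: matched, +6 (running total 10)
  dot: matched, +5 (running total 15)
  ending: matched, +2 (running total 17)
  crossover: not matched, +0
  bifurcation: matched, +2 (running total 19)
  crossover: matched, +6 (running total 25)
  ending: matched, +2 (running total 27)
  crossover: matched, +6 (running total 33)
  crossover: matched, +6 (running total 39)
  crossover: matched, +6 (running total 45)
  bifurcation: matched, +2 (running total 47)
Total score = 47
Threshold = 14; verdict = identification

47


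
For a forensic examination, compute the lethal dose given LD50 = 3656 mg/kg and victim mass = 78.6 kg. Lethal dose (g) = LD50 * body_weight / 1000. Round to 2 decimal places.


Lethal dose calculation:
Lethal dose = LD50 * body_weight / 1000
= 3656 * 78.6 / 1000
= 287361.6 / 1000
= 287.36 g

287.36


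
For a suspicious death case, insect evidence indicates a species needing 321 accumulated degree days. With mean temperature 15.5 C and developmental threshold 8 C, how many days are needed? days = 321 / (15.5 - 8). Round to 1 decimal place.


Insect development time:
Effective temperature = avg_temp - T_base = 15.5 - 8 = 7.5 C
Days = ADD / effective_temp = 321 / 7.5 = 42.8 days

42.8


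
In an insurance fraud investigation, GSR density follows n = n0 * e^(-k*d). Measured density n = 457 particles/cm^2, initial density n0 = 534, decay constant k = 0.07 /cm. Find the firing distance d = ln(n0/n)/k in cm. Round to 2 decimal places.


GSR distance calculation:
n0/n = 534 / 457 = 1.16849
ln(n0/n) = 0.155712
d = 0.155712 / 0.07 = 2.22 cm

2.22


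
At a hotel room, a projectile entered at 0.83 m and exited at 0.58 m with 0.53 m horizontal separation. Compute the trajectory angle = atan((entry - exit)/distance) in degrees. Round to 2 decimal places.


Bullet trajectory angle:
Height difference = 0.83 - 0.58 = 0.25 m
angle = atan(0.25 / 0.53)
angle = atan(0.471698)
angle = 25.25 degrees

25.25


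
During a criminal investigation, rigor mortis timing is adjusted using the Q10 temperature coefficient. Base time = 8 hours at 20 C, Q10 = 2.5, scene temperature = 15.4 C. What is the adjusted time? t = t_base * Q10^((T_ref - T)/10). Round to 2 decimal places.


Rigor mortis time adjustment:
Exponent = (T_ref - T_actual) / 10 = (20 - 15.4) / 10 = 0.46
Q10 factor = 2.5^0.46 = 1.52424
t_adjusted = 8 * 1.52424 = 12.19 hours

12.19


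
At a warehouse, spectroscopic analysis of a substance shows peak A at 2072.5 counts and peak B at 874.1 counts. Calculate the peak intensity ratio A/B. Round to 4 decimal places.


Spectral peak ratio:
Peak A = 2072.5 counts
Peak B = 874.1 counts
Ratio = 2072.5 / 874.1 = 2.3710

2.3710


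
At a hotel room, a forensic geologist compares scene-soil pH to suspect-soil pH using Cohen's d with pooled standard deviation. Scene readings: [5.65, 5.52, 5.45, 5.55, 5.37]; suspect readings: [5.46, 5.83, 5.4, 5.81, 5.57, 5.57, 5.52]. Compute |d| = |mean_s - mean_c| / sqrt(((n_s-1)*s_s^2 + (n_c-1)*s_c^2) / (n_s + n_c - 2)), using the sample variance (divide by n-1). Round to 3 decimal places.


Pooled-variance Cohen's d for soil pH comparison:
Scene mean = 27.54 / 5 = 5.508
Suspect mean = 39.16 / 7 = 5.594286
Scene sample variance s_s^2 = 0.01112
Suspect sample variance s_c^2 = 0.027429
Pooled variance = ((n_s-1)*s_s^2 + (n_c-1)*s_c^2) / (n_s + n_c - 2) = 0.020905
Pooled SD = sqrt(0.020905) = 0.144586
Mean difference = -0.086286
|d| = |-0.086286| / 0.144586 = 0.597

0.597


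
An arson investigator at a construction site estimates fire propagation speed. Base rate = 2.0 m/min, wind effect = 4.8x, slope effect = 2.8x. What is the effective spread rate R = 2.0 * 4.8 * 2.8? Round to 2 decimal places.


Fire spread rate calculation:
R = R0 * wind_factor * slope_factor
= 2.0 * 4.8 * 2.8
= 9.6 * 2.8
= 26.88 m/min

26.88


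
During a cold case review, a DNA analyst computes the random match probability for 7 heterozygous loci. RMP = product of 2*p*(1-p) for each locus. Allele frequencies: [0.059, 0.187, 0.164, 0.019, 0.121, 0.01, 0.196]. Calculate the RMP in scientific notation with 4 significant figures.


Computing RMP for 7 loci:
Locus 1: 2 * 0.059 * 0.941 = 0.111038
Locus 2: 2 * 0.187 * 0.813 = 0.304062
Locus 3: 2 * 0.164 * 0.836 = 0.274208
Locus 4: 2 * 0.019 * 0.981 = 0.037278
Locus 5: 2 * 0.121 * 0.879 = 0.212718
Locus 6: 2 * 0.01 * 0.99 = 0.0198
Locus 7: 2 * 0.196 * 0.804 = 0.315168
RMP = 4.581e-07

4.581e-07


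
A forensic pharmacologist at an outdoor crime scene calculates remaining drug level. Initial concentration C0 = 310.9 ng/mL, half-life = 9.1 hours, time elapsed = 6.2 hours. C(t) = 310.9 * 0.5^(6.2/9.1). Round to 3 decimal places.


Drug concentration decay:
Number of half-lives = t / t_half = 6.2 / 9.1 = 0.681319
Decay factor = 0.5^0.681319 = 0.62359489
C(t) = 310.9 * 0.62359489 = 193.876 ng/mL

193.876


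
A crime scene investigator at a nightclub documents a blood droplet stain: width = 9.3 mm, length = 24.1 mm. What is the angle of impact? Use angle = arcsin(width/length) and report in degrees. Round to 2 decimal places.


Blood spatter impact angle calculation:
width / length = 9.3 / 24.1 = 0.385892
angle = arcsin(0.385892)
angle = 22.70 degrees

22.70


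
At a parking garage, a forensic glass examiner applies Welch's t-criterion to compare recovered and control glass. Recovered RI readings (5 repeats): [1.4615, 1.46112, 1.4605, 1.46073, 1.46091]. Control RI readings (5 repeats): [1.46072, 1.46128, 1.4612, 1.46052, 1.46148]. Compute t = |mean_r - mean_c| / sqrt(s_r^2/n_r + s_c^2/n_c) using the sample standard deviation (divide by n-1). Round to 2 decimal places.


Welch's t-criterion for glass RI comparison:
Recovered mean = sum / n_r = 7.30476 / 5 = 1.460952
Control mean = sum / n_c = 7.3052 / 5 = 1.46104
Recovered sample variance s_r^2 = 1.4597e-07
Control sample variance s_c^2 = 1.624e-07
Welch SE (unpooled) = sqrt(s_r^2/n_r + s_c^2/n_c) = sqrt(2.9194e-08 + 3.248e-08) = sqrt(6.1674e-08) = 0.000248343
|mean_r - mean_c| = 8.8e-05
t = 8.8e-05 / 0.000248343 = 0.35

0.35


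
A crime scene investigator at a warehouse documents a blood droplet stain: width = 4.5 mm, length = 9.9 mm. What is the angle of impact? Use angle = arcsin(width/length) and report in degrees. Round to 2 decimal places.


Blood spatter impact angle calculation:
width / length = 4.5 / 9.9 = 0.454545
angle = arcsin(0.454545)
angle = 27.04 degrees

27.04


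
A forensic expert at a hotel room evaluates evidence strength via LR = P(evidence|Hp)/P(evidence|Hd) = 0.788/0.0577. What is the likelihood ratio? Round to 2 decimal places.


Likelihood ratio calculation:
LR = P(E|Hp) / P(E|Hd)
LR = 0.788 / 0.0577
LR = 13.66

13.66


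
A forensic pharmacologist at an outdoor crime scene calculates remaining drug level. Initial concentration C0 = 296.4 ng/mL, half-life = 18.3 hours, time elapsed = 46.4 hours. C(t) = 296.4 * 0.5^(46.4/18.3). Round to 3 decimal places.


Drug concentration decay:
Number of half-lives = t / t_half = 46.4 / 18.3 = 2.535519
Decay factor = 0.5^2.535519 = 0.17247761
C(t) = 296.4 * 0.17247761 = 51.122 ng/mL

51.122


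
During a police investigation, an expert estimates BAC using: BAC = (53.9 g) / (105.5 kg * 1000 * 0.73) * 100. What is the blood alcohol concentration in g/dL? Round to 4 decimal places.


Applying the Widmark formula:
BAC = (dose_g / (body_wt * 1000 * r)) * 100
Denominator = 105.5 * 1000 * 0.73 = 77015
BAC = (53.9 / 77015) * 100
BAC = 0.0700 g/dL

0.0700


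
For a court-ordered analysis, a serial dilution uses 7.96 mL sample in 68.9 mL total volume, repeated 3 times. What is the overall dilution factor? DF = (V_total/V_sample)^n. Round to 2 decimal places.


Dilution factor calculation:
Single dilution = V_total / V_sample = 68.9 / 7.96 ≈ 8.655779
Number of dilutions = 3
Total DF = (68.9 / 7.96)^3 (full precision, rounded at the end) = 648.51

648.51


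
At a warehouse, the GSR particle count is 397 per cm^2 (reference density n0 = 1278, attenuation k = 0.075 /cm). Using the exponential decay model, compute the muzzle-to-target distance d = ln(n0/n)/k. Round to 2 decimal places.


GSR distance calculation:
n0/n = 1278 / 397 = 3.219144
ln(n0/n) = 1.169115
d = 1.169115 / 0.075 = 15.59 cm

15.59


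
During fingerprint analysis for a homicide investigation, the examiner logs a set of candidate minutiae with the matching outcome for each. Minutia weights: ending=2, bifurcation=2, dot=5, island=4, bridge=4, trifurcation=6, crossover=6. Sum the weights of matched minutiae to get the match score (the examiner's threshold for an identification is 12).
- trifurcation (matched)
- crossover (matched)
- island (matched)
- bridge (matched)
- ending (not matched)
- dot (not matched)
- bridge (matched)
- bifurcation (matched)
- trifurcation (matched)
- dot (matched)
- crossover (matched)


Weighted minutiae match score:
  trifurcation: matched, +6 (running total 6)
  crossover: matched, +6 (running total 12)
  island: matched, +4 (running total 16)
  bridge: matched, +4 (running total 20)
  ending: not matched, +0
  dot: not matched, +0
  bridge: matched, +4 (running total 24)
  bifurcation: matched, +2 (running total 26)
  trifurcation: matched, +6 (running total 32)
  dot: matched, +5 (running total 37)
  crossover: matched, +6 (running total 43)
Total score = 43
Threshold = 12; verdict = identification

43


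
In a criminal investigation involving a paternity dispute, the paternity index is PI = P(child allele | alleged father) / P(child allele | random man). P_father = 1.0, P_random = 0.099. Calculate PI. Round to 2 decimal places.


Paternity Index calculation:
PI = P(allele|father) / P(allele|random)
PI = 1.0 / 0.099
PI = 10.10

10.10


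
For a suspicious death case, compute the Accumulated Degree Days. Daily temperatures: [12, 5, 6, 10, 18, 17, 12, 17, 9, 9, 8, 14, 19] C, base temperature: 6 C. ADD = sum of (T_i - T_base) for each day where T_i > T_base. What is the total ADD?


Computing ADD day by day:
Day 1: max(0, 12 - 6) = 6
Day 2: max(0, 5 - 6) = 0
Day 3: max(0, 6 - 6) = 0
Day 4: max(0, 10 - 6) = 4
Day 5: max(0, 18 - 6) = 12
Day 6: max(0, 17 - 6) = 11
Day 7: max(0, 12 - 6) = 6
Day 8: max(0, 17 - 6) = 11
Day 9: max(0, 9 - 6) = 3
Day 10: max(0, 9 - 6) = 3
Day 11: max(0, 8 - 6) = 2
Day 12: max(0, 14 - 6) = 8
Day 13: max(0, 19 - 6) = 13
Total ADD = 79

79


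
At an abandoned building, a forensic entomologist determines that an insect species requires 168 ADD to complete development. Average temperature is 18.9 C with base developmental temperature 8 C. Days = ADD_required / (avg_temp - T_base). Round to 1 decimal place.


Insect development time:
Effective temperature = avg_temp - T_base = 18.9 - 8 = 10.9 C
Days = ADD / effective_temp = 168 / 10.9 = 15.4 days

15.4


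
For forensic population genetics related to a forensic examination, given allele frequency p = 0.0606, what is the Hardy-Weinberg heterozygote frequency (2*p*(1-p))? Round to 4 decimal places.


Hardy-Weinberg heterozygote frequency:
q = 1 - p = 1 - 0.0606 = 0.9394
2pq = 2 * 0.0606 * 0.9394 = 0.1139

0.1139


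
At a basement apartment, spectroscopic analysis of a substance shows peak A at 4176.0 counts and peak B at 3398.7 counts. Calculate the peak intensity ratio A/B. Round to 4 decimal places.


Spectral peak ratio:
Peak A = 4176.0 counts
Peak B = 3398.7 counts
Ratio = 4176.0 / 3398.7 = 1.2287

1.2287


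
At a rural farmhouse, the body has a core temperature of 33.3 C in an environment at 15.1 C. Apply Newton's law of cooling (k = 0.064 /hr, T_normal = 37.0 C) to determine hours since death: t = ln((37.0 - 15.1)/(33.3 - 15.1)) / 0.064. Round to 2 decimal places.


Using Newton's law of cooling:
t = ln((T_normal - T_ambient) / (T_body - T_ambient)) / k
T_normal - T_ambient = 21.9
T_body - T_ambient = 18.2
Ratio = 1.203297
ln(ratio) = 0.185065
t = 0.185065 / 0.064 = 2.89 hours

2.89


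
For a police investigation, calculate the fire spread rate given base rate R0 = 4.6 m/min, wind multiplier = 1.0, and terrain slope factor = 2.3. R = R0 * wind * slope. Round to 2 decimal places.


Fire spread rate calculation:
R = R0 * wind_factor * slope_factor
= 4.6 * 1.0 * 2.3
= 4.6 * 2.3
= 10.58 m/min

10.58


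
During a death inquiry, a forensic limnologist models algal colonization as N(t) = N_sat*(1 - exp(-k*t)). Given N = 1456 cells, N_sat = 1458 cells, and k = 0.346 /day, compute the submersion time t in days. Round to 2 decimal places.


PMSI from diatom colonization curve:
N / N_sat = 1456 / 1458 = 0.998628
1 - N/N_sat = 0.001372
ln(1 - N/N_sat) = -6.591486
t = -ln(1 - N/N_sat) / k = -(-6.591486) / 0.346 = 19.05 days

19.05


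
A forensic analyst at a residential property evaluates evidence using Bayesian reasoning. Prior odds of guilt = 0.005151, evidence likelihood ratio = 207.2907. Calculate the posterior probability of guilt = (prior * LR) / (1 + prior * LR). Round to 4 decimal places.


Bayesian evidence evaluation:
Posterior odds = prior_odds * LR = 0.005151 * 207.2907 = 1.067754
Posterior probability = posterior_odds / (1 + posterior_odds)
= 1.067754 / (1 + 1.067754)
= 1.067754 / 2.067754
= 0.5164

0.5164


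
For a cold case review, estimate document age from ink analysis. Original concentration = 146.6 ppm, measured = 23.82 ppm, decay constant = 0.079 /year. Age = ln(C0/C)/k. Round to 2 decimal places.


Document age estimation:
C0/C = 146.6 / 23.82 = 6.154492
ln(C0/C) = 1.817182
t = 1.817182 / 0.079 = 23.00 years

23.00


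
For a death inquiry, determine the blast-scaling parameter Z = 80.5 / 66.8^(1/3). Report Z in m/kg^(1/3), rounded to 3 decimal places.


Scaled distance calculation:
W^(1/3) = 66.8^(1/3) = 4.057503
Z = R / W^(1/3) = 80.5 / 4.057503
Z = 19.840 m/kg^(1/3)

19.840


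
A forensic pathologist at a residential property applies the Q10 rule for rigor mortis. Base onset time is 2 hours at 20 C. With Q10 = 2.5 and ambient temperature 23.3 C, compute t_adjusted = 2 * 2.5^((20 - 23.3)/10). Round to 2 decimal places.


Rigor mortis time adjustment:
Exponent = (T_ref - T_actual) / 10 = (20 - 23.3) / 10 = -0.33
Q10 factor = 2.5^-0.33 = 0.73906
t_adjusted = 2 * 0.73906 = 1.48 hours

1.48


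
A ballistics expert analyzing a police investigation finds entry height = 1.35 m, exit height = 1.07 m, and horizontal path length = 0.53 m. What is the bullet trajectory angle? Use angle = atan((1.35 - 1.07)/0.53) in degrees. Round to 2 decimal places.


Bullet trajectory angle:
Height difference = 1.35 - 1.07 = 0.28 m
angle = atan(0.28 / 0.53)
angle = atan(0.528302)
angle = 27.85 degrees

27.85


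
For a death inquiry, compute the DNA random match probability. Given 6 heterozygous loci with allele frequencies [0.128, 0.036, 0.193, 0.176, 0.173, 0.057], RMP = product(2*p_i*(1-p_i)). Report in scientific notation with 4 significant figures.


Computing RMP for 6 loci:
Locus 1: 2 * 0.128 * 0.872 = 0.223232
Locus 2: 2 * 0.036 * 0.964 = 0.069408
Locus 3: 2 * 0.193 * 0.807 = 0.311502
Locus 4: 2 * 0.176 * 0.824 = 0.290048
Locus 5: 2 * 0.173 * 0.827 = 0.286142
Locus 6: 2 * 0.057 * 0.943 = 0.107502
RMP = 4.306e-05

4.306e-05


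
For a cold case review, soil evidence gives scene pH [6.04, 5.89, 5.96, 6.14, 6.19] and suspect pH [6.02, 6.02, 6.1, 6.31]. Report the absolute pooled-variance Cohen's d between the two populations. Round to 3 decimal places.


Pooled-variance Cohen's d for soil pH comparison:
Scene mean = 30.22 / 5 = 6.044
Suspect mean = 24.45 / 4 = 6.1125
Scene sample variance s_s^2 = 0.01533
Suspect sample variance s_c^2 = 0.018758
Pooled variance = ((n_s-1)*s_s^2 + (n_c-1)*s_c^2) / (n_s + n_c - 2) = 0.016799
Pooled SD = sqrt(0.016799) = 0.129611
Mean difference = -0.0685
|d| = |-0.0685| / 0.129611 = 0.529

0.529


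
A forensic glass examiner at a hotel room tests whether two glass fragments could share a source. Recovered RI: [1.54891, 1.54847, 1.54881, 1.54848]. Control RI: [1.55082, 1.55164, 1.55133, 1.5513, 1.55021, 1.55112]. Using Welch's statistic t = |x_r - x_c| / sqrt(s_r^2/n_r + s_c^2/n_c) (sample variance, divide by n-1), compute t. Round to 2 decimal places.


Welch's t-criterion for glass RI comparison:
Recovered mean = sum / n_r = 6.19467 / 4 = 1.5486675
Control mean = sum / n_c = 9.30642 / 6 = 1.55107
Recovered sample variance s_r^2 = 5.10917e-08
Control sample variance s_c^2 = 2.5e-07
Welch SE (unpooled) = sqrt(s_r^2/n_r + s_c^2/n_c) = sqrt(1.27729e-08 + 4.16667e-08) = sqrt(5.44396e-08) = 0.000233323
|mean_r - mean_c| = 0.0024025
t = 0.0024025 / 0.000233323 = 10.30

10.30


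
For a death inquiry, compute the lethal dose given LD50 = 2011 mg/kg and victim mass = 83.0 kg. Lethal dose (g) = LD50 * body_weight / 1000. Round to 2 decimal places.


Lethal dose calculation:
Lethal dose = LD50 * body_weight / 1000
= 2011 * 83.0 / 1000
= 166913 / 1000
= 166.91 g

166.91


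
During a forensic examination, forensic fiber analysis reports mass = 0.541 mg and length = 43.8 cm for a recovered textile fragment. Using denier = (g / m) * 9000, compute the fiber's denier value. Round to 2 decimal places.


Denier calculation:
Mass in grams = 0.541 mg / 1000 = 0.000541 g
Length in meters = 43.8 cm / 100 = 0.438 m
Linear density = mass / length = 0.000541 / 0.438 = 0.00123516 g/m
Denier = (g/m) * 9000 = 0.00123516 * 9000 = 11.12

11.12


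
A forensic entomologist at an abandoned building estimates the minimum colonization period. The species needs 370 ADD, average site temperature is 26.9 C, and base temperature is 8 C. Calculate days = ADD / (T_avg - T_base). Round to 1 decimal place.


Insect development time:
Effective temperature = avg_temp - T_base = 26.9 - 8 = 18.9 C
Days = ADD / effective_temp = 370 / 18.9 = 19.6 days

19.6


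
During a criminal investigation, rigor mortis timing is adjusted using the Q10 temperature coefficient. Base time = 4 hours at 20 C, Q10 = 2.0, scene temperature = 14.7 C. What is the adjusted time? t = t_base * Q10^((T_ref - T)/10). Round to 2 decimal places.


Rigor mortis time adjustment:
Exponent = (T_ref - T_actual) / 10 = (20 - 14.7) / 10 = 0.53
Q10 factor = 2.0^0.53 = 1.44393
t_adjusted = 4 * 1.44393 = 5.78 hours

5.78


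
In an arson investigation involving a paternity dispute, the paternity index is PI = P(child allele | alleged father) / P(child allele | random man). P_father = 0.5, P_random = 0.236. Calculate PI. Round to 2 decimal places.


Paternity Index calculation:
PI = P(allele|father) / P(allele|random)
PI = 0.5 / 0.236
PI = 2.12

2.12


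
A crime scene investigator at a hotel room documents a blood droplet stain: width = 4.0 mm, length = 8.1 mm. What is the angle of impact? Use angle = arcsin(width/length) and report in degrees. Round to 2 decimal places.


Blood spatter impact angle calculation:
width / length = 4.0 / 8.1 = 0.493827
angle = arcsin(0.493827)
angle = 29.59 degrees

29.59


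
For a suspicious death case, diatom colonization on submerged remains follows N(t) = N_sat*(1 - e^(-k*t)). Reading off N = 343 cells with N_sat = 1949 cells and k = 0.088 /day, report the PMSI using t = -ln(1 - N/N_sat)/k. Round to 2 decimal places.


PMSI from diatom colonization curve:
N / N_sat = 343 / 1949 = 0.175988
1 - N/N_sat = 0.824012
ln(1 - N/N_sat) = -0.19357
t = -ln(1 - N/N_sat) / k = -(-0.19357) / 0.088 = 2.20 days

2.20


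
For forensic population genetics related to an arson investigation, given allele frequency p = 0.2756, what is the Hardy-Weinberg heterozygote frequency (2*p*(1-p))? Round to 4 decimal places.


Hardy-Weinberg heterozygote frequency:
q = 1 - p = 1 - 0.2756 = 0.7244
2pq = 2 * 0.2756 * 0.7244 = 0.3993

0.3993


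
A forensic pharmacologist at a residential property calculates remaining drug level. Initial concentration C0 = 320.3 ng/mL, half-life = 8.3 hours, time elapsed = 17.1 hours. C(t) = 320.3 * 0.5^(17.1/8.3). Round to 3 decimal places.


Drug concentration decay:
Number of half-lives = t / t_half = 17.1 / 8.3 = 2.060241
Decay factor = 0.5^2.060241 = 0.23977597
C(t) = 320.3 * 0.23977597 = 76.800 ng/mL

76.800


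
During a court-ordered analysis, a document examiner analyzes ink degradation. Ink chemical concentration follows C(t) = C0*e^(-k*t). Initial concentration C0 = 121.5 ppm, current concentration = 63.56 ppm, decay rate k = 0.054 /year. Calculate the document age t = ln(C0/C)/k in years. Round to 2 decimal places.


Document age estimation:
C0/C = 121.5 / 63.56 = 1.91158
ln(C0/C) = 0.64793
t = 0.64793 / 0.054 = 12.00 years

12.00


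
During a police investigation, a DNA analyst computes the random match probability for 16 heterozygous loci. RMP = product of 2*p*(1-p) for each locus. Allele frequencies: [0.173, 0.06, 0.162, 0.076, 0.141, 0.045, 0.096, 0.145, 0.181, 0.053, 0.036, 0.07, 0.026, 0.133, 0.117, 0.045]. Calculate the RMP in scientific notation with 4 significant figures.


Computing RMP for 16 loci:
Locus 1: 2 * 0.173 * 0.827 = 0.286142
Locus 2: 2 * 0.06 * 0.94 = 0.1128
Locus 3: 2 * 0.162 * 0.838 = 0.271512
Locus 4: 2 * 0.076 * 0.924 = 0.140448
Locus 5: 2 * 0.141 * 0.859 = 0.242238
Locus 6: 2 * 0.045 * 0.955 = 0.08595
Locus 7: 2 * 0.096 * 0.904 = 0.173568
Locus 8: 2 * 0.145 * 0.855 = 0.24795
Locus 9: 2 * 0.181 * 0.819 = 0.296478
Locus 10: 2 * 0.053 * 0.947 = 0.100382
Locus 11: 2 * 0.036 * 0.964 = 0.069408
Locus 12: 2 * 0.07 * 0.93 = 0.1302
Locus 13: 2 * 0.026 * 0.974 = 0.050648
Locus 14: 2 * 0.133 * 0.867 = 0.230622
Locus 15: 2 * 0.117 * 0.883 = 0.206622
Locus 16: 2 * 0.045 * 0.955 = 0.08595
RMP = 6.153e-14

6.153e-14
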